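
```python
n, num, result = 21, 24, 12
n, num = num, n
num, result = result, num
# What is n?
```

Trace:
`n, num, result = 21, 24, 12` → n = 21; num = 24; result = 12
`n, num = num, n` → n = 24; num = 21
`num, result = result, num` → num = 12; result = 21
So n = 24

Answer: 24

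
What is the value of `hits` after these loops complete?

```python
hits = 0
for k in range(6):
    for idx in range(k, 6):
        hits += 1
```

Upper triangle: 6 + 5 + ... + 1
`hits` takes the values: 0 → 1 → 2 → 3 → 4 → 5 → 6 → 7 → 8 → 9 → 10 → 11 → 12 → 13 → 14 → 15 → 16 → 17 → 18 → 19 → 20 → 21

Answer: 21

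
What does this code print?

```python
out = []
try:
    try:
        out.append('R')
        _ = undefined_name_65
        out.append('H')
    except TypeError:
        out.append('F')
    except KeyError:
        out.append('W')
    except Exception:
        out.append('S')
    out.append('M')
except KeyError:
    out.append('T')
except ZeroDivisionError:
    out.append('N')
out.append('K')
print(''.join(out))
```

Execution trace: 'R' (inner try body) → 'S' (inner except Exception) → 'M' (try body, no exception) → 'K' (after the try/except). Output: RSMK

Answer: RSMK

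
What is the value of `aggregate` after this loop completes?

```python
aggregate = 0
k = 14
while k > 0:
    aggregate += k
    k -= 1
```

Sum 14 down to 1
`aggregate` takes the values: 0 → 14 → 27 → 39 → 50 → 60 → 69 → 77 → 84 → 90 → 95 → 99 → 102 → 104 → 105

Answer: 105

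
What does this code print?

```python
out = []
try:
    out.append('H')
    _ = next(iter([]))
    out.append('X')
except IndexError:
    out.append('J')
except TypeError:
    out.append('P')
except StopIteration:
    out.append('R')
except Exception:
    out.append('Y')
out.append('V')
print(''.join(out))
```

Execution trace: 'H' (try body) → 'R' (except StopIteration) → 'V' (after the try/except). Output: HRV

Answer: HRV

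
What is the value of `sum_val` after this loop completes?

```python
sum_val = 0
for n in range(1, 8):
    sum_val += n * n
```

Sum of squares 1² to 7² = 140
`sum_val` takes the values: 0 → 1 → 5 → 14 → 30 → 55 → 91 → 140

Answer: 140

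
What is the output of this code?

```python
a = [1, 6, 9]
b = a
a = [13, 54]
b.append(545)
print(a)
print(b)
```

Key concept: rebinding vs mutation: a is rebound to a new list, b still points at the original.
Step by step:
`a = [1, 6, 9]` → a = [1, 6, 9]
`b = a` → b = [1, 6, 9] (same object as a)
`a = [13, 54]` → a = [13, 54]
`b.append(545)` → b = [1, 6, 9, 545]
`print(a)` → prints [13, 54]
`print(b)` → prints [1, 6, 9, 545]

Answer:
[13, 54]
[1, 6, 9, 545]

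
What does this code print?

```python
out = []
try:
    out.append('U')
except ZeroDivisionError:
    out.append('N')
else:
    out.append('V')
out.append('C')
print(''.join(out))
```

Execution trace: 'U' (try body, no exception) → 'V' (else) → 'C' (after the try/except). Output: UVC

Answer: UVC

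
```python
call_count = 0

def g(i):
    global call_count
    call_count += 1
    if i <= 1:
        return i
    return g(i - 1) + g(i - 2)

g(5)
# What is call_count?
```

Calls(i) = 1 + Calls(i-1) + Calls(i-2); Calls(0)=Calls(1)=1. For i=5 this gives 15.

Answer: 15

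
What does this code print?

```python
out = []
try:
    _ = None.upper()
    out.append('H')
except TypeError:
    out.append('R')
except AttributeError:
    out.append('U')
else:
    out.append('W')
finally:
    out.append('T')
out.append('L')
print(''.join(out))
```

Execution trace: 'U' (except AttributeError) → 'T' (finally) → 'L' (after the try/except). Output: UTL

Answer: UTL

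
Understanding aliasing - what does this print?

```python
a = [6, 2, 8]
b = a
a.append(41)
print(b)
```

Key concept: basic list aliasing.
Step by step:
`a = [6, 2, 8]` → a = [6, 2, 8]
`b = a` → b = [6, 2, 8] (same object as a)
`a.append(41)` → a = [6, 2, 8, 41] (same object as b); b = [6, 2, 8, 41] (same object as a)
`print(b)` → prints [6, 2, 8, 41]

Answer: [6, 2, 8, 41]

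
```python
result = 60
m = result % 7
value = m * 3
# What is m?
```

Trace:
`result = 60` → result = 60
`m = result % 7` → m = 4
`value = m * 3` → value = 12
So m = 4

Answer: 4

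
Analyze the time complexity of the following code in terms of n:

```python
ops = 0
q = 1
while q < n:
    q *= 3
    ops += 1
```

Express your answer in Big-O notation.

Each loop level contributes: log n. Multiplying the contributions gives O(log n).

Answer: O(log n)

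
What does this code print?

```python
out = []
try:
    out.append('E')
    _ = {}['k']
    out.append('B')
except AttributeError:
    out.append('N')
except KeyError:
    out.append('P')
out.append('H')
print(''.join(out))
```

Execution trace: 'E' (try body) → 'P' (except KeyError) → 'H' (after the try/except). Output: EPH

Answer: EPH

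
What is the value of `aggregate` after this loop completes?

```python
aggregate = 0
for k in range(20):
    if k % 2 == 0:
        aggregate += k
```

Sum of even numbers 0 to 19
`aggregate` takes the values: 0 → 2 → 6 → 12 → 20 → 30 → 42 → 56 → 72 → 90

Answer: 90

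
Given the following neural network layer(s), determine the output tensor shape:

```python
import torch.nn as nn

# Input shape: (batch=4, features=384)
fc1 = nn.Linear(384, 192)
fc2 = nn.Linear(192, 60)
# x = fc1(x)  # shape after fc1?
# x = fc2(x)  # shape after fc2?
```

Input: (4, 384) -> after fc1: (4, 192) -> Output: (4, 60)

Answer: (4, 60)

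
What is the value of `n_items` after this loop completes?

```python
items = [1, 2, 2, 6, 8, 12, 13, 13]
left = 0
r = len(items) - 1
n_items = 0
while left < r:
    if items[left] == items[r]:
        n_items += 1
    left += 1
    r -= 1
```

Count matching pairs from ends
`n_items` takes the values: 0

Answer: 0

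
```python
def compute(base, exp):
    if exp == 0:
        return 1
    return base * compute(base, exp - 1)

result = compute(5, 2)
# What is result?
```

compute(5, 2) = 5 * 5 = 25

Answer: 25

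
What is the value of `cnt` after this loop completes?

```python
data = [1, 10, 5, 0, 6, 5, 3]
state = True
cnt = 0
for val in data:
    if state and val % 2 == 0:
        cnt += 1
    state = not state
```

Count even values at even positions
`cnt` takes the values: 0 → 1

Answer: 1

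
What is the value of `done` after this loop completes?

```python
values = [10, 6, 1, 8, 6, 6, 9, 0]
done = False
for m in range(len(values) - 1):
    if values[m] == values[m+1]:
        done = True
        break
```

Check consecutive duplicates in [10, 6, 1, 8, 6, 6, 9, 0]
`done` takes the values: False → True

Answer: True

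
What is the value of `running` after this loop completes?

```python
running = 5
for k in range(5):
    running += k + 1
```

Start at 5, add 1 to 5 = 20
`running` takes the values: 5 → 6 → 8 → 11 → 15 → 20

Answer: 20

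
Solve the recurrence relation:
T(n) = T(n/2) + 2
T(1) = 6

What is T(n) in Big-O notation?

Each step divides n by 2 and adds 2. After log_2(n) steps we reach T(1)=6. So T(n) = 2·log_2(n) + 6 = O(log n).

Answer: O(log n)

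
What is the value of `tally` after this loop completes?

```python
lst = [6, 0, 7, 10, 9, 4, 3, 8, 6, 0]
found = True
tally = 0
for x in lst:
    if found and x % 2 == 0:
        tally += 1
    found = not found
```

Count even values at even positions
`tally` takes the values: 0 → 1 → 2

Answer: 2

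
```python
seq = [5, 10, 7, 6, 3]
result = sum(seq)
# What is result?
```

Trace:
`seq = [5, 10, 7, 6, 3]` → seq = [5, 10, 7, 6, 3]
`result = sum(seq)` → result = 31
So result = 31

Answer: 31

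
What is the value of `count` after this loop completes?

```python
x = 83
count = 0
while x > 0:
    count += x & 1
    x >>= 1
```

Count set bits in 83 (binary: 0b1010011)
`count` takes the values: 0 → 1 → 2 → 3 → 4

Answer: 4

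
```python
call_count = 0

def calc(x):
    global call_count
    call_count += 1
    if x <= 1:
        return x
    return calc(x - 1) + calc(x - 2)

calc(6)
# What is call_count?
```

Calls(x) = 1 + Calls(x-1) + Calls(x-2); Calls(0)=Calls(1)=1. For x=6 this gives 25.

Answer: 25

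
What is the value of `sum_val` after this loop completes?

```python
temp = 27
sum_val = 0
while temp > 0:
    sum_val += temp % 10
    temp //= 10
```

Sum digits of 27
`sum_val` takes the values: 0 → 7 → 9

Answer: 9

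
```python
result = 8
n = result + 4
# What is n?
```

Trace:
`result = 8` → result = 8
`n = result + 4` → n = 12
So n = 12

Answer: 12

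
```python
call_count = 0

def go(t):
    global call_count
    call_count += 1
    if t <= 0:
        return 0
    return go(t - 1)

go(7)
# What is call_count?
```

Linear recursion stepping by 1: 8 calls from t=7 down to ≤0.

Answer: 8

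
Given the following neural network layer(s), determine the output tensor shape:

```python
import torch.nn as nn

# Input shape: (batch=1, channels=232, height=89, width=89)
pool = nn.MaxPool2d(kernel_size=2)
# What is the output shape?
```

Input: (1, 232, 89, 89) -> Output: (1, 232, 44, 44)

Answer: (1, 232, 44, 44)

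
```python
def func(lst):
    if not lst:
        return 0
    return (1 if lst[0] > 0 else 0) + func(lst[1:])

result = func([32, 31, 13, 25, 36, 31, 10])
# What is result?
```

Count of positive elements in [32, 31, 13, 25, 36, 31, 10] = 7

Answer: 7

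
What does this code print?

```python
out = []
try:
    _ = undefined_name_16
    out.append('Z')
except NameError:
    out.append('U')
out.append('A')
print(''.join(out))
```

Execution trace: 'U' (except NameError) → 'A' (after the try/except). Output: UA

Answer: UA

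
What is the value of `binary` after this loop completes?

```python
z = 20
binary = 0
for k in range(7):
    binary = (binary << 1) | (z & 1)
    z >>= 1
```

Reverse lowest 7 bits of 20
`binary` takes the values: 0 → 1 → 2 → 5 → 10 → 20

Answer: 20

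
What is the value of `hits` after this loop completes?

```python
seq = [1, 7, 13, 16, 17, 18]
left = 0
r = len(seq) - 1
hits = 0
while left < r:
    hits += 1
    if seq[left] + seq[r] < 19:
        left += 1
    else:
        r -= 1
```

Steps to find pair summing to 19
`hits` takes the values: 0 → 1 → 2 → 3 → 4 → 5

Answer: 5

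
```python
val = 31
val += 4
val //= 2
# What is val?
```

Trace:
`val = 31` → val = 31
`val += 4` → val = 35
`val //= 2` → val = 17
So val = 17

Answer: 17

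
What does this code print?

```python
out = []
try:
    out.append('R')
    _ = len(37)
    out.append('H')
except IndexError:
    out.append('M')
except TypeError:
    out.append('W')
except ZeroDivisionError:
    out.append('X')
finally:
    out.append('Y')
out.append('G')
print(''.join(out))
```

Execution trace: 'R' (try body) → 'W' (except TypeError) → 'Y' (finally) → 'G' (after the try/except). Output: RWYG

Answer: RWYG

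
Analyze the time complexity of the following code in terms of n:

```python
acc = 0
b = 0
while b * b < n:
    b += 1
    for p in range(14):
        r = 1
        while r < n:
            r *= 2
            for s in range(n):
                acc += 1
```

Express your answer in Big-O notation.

Each loop level contributes: √n × 1 × log n × n. Multiplying the contributions gives O(n√n log n).

Answer: O(n√n log n)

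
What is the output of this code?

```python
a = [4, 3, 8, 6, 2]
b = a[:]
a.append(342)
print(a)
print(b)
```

Key concept: slice [:] creates copy.
Step by step:
`a = [4, 3, 8, 6, 2]` → a = [4, 3, 8, 6, 2]
`b = a[:]` → b = [4, 3, 8, 6, 2]
`a.append(342)` → a = [4, 3, 8, 6, 2, 342]
`print(a)` → prints [4, 3, 8, 6, 2, 342]
`print(b)` → prints [4, 3, 8, 6, 2]

Answer:
[4, 3, 8, 6, 2, 342]
[4, 3, 8, 6, 2]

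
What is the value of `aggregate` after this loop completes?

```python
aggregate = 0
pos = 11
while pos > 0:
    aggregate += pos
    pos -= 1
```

Sum 11 down to 1
`aggregate` takes the values: 0 → 11 → 21 → 30 → 38 → 45 → 51 → 56 → 60 → 63 → 65 → 66

Answer: 66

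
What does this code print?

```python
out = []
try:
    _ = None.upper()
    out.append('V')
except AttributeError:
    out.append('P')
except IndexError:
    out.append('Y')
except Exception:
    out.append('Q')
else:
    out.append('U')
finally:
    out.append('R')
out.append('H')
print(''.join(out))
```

Execution trace: 'P' (except AttributeError) → 'R' (finally) → 'H' (after the try/except). Output: PRH

Answer: PRH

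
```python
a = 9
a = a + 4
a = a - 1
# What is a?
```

Trace:
`a = 9` → a = 9
`a = a + 4` → a = 13
`a = a - 1` → a = 12
So a = 12

Answer: 12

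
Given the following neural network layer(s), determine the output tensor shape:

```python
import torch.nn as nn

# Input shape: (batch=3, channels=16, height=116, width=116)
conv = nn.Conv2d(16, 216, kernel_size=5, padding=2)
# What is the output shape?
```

Input: (3, 16, 116, 116) -> Output: (3, 216, 116, 116)

Answer: (3, 216, 116, 116)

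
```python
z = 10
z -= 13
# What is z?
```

Trace:
`z = 10` → z = 10
`z -= 13` → z = -3
So z = -3

Answer: -3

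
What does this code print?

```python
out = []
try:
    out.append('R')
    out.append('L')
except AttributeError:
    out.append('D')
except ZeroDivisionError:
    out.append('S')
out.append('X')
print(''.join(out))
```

Execution trace: 'R' (try body) → 'L' (try body, no exception) → 'X' (after the try/except). Output: RLX

Answer: RLX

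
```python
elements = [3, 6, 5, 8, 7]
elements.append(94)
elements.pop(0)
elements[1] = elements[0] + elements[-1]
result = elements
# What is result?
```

Trace:
`elements = [3, 6, 5, 8, 7]` → elements = [3, 6, 5, 8, 7]
`elements.append(94)` → elements = [3, 6, 5, 8, 7, 94]
`elements.pop(0)` → elements = [6, 5, 8, 7, 94]
`elements[1] = elements[0] + elements[-1]` → elements = [6, 100, 8, 7, 94]
`result = elements` → result = [6, 100, 8, 7, 94]
So result = [6, 100, 8, 7, 94]

Answer: [6, 100, 8, 7, 94]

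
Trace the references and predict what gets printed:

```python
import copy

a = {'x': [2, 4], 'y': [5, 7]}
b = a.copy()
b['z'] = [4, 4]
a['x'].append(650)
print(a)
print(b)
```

Key concept: shallow copy of dict with mutable values.
Step by step:
`a = {'x': [2, 4], 'y': [5, 7]}` → a = {'x': [2, 4], 'y': [5, 7]}
`b = a.copy()` → b = {'x': [2, 4], 'y': [5, 7]}
`b['z'] = [4, 4]` → b = {'x': [2, 4], 'y': [5, 7], 'z': [4, 4]}
`a['x'].append(650)` → a = {'x': [2, 4, 650], 'y': [5, 7]}; b = {'x': [2, 4, 650], 'y': [5, 7], 'z': [4, 4]}
`print(a)` → prints {'x': [2, 4, 650], 'y': [5, 7]}
`print(b)` → prints {'x': [2, 4, 650], 'y': [5, 7], 'z': [4, 4]}

Answer:
{'x': [2, 4, 650], 'y': [5, 7]}
{'x': [2, 4, 650], 'y': [5, 7], 'z': [4, 4]}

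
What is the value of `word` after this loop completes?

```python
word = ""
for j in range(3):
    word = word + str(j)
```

Concatenate digits 0 to 2
`word` takes the values: "" → "0" → "01" → "012"

Answer: "012"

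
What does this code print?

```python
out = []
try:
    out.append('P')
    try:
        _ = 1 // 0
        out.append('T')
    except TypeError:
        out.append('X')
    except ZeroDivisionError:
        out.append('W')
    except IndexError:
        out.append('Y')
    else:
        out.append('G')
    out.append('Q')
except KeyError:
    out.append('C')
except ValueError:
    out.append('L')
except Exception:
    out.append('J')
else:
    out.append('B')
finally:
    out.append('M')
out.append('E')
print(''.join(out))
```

Execution trace: 'P' (try body) → 'W' (inner except ZeroDivisionError) → 'Q' (try body, no exception) → 'B' (else) → 'M' (finally) → 'E' (after the try/except). Output: PWQBME

Answer: PWQBME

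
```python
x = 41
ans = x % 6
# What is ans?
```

Trace:
`x = 41` → x = 41
`ans = x % 6` → ans = 5
So ans = 5

Answer: 5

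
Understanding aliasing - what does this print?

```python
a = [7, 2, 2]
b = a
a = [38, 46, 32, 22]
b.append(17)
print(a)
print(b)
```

Key concept: rebinding vs mutation: a is rebound to a new list, b still points at the original.
Step by step:
`a = [7, 2, 2]` → a = [7, 2, 2]
`b = a` → b = [7, 2, 2] (same object as a)
`a = [38, 46, 32, 22]` → a = [38, 46, 32, 22]
`b.append(17)` → b = [7, 2, 2, 17]
`print(a)` → prints [38, 46, 32, 22]
`print(b)` → prints [7, 2, 2, 17]

Answer:
[38, 46, 32, 22]
[7, 2, 2, 17]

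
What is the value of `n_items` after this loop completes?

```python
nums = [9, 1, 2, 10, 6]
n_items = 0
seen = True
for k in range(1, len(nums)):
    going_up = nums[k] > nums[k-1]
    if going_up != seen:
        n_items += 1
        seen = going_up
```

Count direction changes in [9, 1, 2, 10, 6]
`n_items` takes the values: 0 → 1 → 2 → 3

Answer: 3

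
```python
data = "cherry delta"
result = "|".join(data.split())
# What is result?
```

Trace:
`data = "cherry delta"` → data = 'cherry delta'
`result = "|".join(data.split())` → result = 'cherry|delta'
So result = 'cherry|delta'

Answer: 'cherry|delta'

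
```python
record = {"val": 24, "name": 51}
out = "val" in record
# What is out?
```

Trace:
`record = {"val": 24, "name": 51}` → record = {'val': 24, 'name': 51}
`out = "val" in record` → out = True
So out = True

Answer: True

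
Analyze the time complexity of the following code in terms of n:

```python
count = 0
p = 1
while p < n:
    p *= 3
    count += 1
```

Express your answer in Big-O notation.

Each loop level contributes: log n. Multiplying the contributions gives O(log n).

Answer: O(log n)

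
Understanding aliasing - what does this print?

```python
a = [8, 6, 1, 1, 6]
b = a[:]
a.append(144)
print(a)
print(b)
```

Key concept: slice [:] creates copy.
Step by step:
`a = [8, 6, 1, 1, 6]` → a = [8, 6, 1, 1, 6]
`b = a[:]` → b = [8, 6, 1, 1, 6]
`a.append(144)` → a = [8, 6, 1, 1, 6, 144]
`print(a)` → prints [8, 6, 1, 1, 6, 144]
`print(b)` → prints [8, 6, 1, 1, 6]

Answer:
[8, 6, 1, 1, 6, 144]
[8, 6, 1, 1, 6]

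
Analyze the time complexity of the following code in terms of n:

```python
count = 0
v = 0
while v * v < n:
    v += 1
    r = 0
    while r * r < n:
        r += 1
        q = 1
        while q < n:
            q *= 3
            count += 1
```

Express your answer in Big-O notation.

Each loop level contributes: √n × √n × log n. Multiplying the contributions gives O(n log n).

Answer: O(n log n)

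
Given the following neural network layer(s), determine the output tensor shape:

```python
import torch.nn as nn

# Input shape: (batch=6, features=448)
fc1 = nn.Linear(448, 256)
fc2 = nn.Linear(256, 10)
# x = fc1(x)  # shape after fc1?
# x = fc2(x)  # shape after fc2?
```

Input: (6, 448) -> after fc1: (6, 256) -> Output: (6, 10)

Answer: (6, 10)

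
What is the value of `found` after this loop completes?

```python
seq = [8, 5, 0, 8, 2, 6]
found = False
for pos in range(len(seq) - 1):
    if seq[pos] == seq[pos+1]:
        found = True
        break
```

Check consecutive duplicates in [8, 5, 0, 8, 2, 6]
`found` takes the values: False

Answer: False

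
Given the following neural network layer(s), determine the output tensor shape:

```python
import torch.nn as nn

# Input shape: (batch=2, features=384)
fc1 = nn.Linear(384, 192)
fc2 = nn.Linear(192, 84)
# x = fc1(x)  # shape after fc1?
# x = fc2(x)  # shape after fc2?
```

Input: (2, 384) -> after fc1: (2, 192) -> Output: (2, 84)

Answer: (2, 84)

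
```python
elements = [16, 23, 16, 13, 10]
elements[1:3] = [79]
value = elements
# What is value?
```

Trace:
`elements = [16, 23, 16, 13, 10]` → elements = [16, 23, 16, 13, 10]
`elements[1:3] = [79]` → elements = [16, 79, 13, 10]
`value = elements` → value = [16, 79, 13, 10]
So value = [16, 79, 13, 10]

Answer: [16, 79, 13, 10]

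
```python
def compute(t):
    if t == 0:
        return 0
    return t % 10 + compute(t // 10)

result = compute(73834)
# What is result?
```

Sum of digits of 73834: 4 + 3 + 8 + 3 + 7 = 25

Answer: 25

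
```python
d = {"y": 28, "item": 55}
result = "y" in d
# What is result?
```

Trace:
`d = {"y": 28, "item": 55}` → d = {'y': 28, 'item': 55}
`result = "y" in d` → result = True
So result = True

Answer: True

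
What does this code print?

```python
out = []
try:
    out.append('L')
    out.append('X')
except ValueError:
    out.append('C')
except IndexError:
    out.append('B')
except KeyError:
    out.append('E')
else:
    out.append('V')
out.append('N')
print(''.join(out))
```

Execution trace: 'L' (try body) → 'X' (try body, no exception) → 'V' (else) → 'N' (after the try/except). Output: LXVN

Answer: LXVN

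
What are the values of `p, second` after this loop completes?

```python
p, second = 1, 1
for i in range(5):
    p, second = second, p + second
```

Fibonacci: after 5 iterations
`p, second` takes the values: (1, 1) → (1, 2) → (2, 3) → (3, 5) → (5, 8) → (8, 13)

Answer: 8, 13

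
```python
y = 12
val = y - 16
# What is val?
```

Trace:
`y = 12` → y = 12
`val = y - 16` → val = -4
So val = -4

Answer: -4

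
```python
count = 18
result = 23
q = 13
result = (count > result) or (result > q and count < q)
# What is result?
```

Trace:
`count = 18` → count = 18
`result = 23` → result = 23
`q = 13` → q = 13
`result = (count > result) or (result > q and count < q)` → result = False
So result = False

Answer: False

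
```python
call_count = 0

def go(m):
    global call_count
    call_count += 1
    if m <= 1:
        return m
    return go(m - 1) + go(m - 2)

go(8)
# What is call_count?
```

Calls(m) = 1 + Calls(m-1) + Calls(m-2); Calls(0)=Calls(1)=1. For m=8 this gives 67.

Answer: 67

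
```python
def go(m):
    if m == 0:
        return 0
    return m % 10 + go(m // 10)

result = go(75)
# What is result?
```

Sum of digits of 75: 5 + 7 = 12

Answer: 12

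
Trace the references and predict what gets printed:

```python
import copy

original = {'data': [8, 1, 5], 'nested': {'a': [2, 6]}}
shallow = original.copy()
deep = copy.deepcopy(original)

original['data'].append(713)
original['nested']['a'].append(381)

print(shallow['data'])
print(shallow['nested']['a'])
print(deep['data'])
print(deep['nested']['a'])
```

Key concept: comparing shallow vs deep copy.
Step by step:
`original = {'data': [8, 1, 5], 'nested': {'a': [2, 6]}}` → original = {'data': [8, 1, 5], 'nested': {'a': [2, 6]}}
`shallow = original.copy()` → shallow = {'data': [8, 1, 5], 'nested': {'a': [2, 6]}}
`deep = copy.deepcopy(original)` → deep = {'data': [8, 1, 5], 'nested': {'a': [2, 6]}}
`original['data'].append(713)` → original = {'data': [8, 1, 5, 713], 'nested': {'a': [2, 6]}}; shallow = {'data': [8, 1, 5, 713], 'nested': {'a': [2, 6]}}
`original['nested']['a'].append(381)` → original = {'data': [8, 1, 5, 713], 'nested': {'a': [2, 6, 381]}}; shallow = {'data': [8, 1, 5, 713], 'nested': {'a': [2, 6, 381]}}
`print(shallow['data'])` → prints [8, 1, 5, 713]
`print(shallow['nested']['a'])` → prints [2, 6, 381]
`print(deep['data'])` → prints [8, 1, 5]
`print(deep['nested']['a'])` → prints [2, 6]

Answer:
[8, 1, 5, 713]
[2, 6, 381]
[8, 1, 5]
[2, 6]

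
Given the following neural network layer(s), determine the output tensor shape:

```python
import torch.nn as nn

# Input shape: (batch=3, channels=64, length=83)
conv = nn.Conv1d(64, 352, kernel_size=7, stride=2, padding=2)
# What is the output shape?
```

Input: (3, 64, 83) -> Output: (3, 352, 41)

Answer: (3, 352, 41)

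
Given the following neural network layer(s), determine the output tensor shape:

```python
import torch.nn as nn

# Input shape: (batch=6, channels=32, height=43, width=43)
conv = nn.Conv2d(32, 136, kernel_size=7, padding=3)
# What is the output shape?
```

Input: (6, 32, 43, 43) -> Output: (6, 136, 43, 43)

Answer: (6, 136, 43, 43)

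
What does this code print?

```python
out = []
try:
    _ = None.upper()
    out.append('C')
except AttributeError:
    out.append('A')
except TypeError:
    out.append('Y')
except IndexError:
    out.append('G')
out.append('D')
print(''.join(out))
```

Execution trace: 'A' (except AttributeError) → 'D' (after the try/except). Output: AD

Answer: AD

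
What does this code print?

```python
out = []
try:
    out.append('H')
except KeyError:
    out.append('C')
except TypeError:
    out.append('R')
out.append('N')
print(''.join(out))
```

Execution trace: 'H' (try body, no exception) → 'N' (after the try/except). Output: HN

Answer: HN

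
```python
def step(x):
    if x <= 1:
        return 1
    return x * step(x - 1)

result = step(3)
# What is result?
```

step(3) = 3 * 2 * 1 = 6

Answer: 6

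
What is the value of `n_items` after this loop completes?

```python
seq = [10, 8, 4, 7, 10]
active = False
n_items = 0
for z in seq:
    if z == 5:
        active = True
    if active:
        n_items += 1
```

Count elements after first 5 in [10, 8, 4, 7, 10]
`n_items` takes the values: 0

Answer: 0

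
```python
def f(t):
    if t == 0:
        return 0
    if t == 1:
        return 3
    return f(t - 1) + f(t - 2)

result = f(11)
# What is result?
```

Build up from base cases: f(0)=0, f(1)=3, f(2)=3, f(3)=6, f(4)=9, f(5)=15, f(6)=24, ..., f(11)=267

Answer: 267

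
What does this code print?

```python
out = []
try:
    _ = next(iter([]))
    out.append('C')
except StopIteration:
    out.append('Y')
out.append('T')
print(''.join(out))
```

Execution trace: 'Y' (except StopIteration) → 'T' (after the try/except). Output: YT

Answer: YT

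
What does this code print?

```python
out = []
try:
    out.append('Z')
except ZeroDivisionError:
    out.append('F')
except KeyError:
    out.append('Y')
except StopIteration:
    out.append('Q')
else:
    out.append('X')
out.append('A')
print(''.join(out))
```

Execution trace: 'Z' (try body, no exception) → 'X' (else) → 'A' (after the try/except). Output: ZXA

Answer: ZXA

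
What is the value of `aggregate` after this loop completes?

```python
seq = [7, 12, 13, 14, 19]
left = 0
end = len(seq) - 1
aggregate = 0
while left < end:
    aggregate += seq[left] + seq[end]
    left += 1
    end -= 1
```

Sum of pairs from ends
`aggregate` takes the values: 0 → 26 → 52

Answer: 52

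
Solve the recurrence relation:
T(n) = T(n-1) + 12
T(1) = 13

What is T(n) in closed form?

Unrolling: T(n) = T(1) + 12·(n-1) = 13 + 12(n-1) = 12n + 1.

Answer: T(n) = 12n + 1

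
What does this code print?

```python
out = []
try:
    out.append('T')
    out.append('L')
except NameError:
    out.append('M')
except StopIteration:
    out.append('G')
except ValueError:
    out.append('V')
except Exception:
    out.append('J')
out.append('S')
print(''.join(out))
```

Execution trace: 'T' (try body) → 'L' (try body, no exception) → 'S' (after the try/except). Output: TLS

Answer: TLS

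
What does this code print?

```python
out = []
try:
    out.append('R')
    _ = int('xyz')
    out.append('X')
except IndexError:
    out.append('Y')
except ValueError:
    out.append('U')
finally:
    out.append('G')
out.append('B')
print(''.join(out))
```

Execution trace: 'R' (try body) → 'U' (except ValueError) → 'G' (finally) → 'B' (after the try/except). Output: RUGB

Answer: RUGB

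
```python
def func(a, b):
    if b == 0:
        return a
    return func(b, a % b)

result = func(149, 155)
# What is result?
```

func(149, 155) -> func(155, 149) -> func(149, 6) -> func(6, 5) -> func(5, 1) -> func(1, 0) -> 1

Answer: 1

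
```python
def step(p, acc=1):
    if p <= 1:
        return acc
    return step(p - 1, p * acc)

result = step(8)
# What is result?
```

Accumulator trace (n, acc): (8, 1) -> (7, 8) -> (6, 56) -> (5, 336) -> (4, 1680) -> (3, 6720) -> (2, 20160) -> (1, 40320) -> return 40320

Answer: 40320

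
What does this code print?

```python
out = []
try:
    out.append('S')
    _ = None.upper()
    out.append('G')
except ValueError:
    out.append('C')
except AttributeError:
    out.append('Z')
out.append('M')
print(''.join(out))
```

Execution trace: 'S' (try body) → 'Z' (except AttributeError) → 'M' (after the try/except). Output: SZM

Answer: SZM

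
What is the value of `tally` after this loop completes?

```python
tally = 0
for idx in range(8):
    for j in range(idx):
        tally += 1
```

Triangle number: 0+1+2+...+7
`tally` takes the values: 0 → 1 → 2 → 3 → 4 → 5 → 6 → 7 → 8 → 9 → 10 → 11 → 12 → 13 → 14 → 15 → 16 → 17 → 18 → 19 → 20 → 21 → 22 → 23 → 24 → 25 → 26 → 27 → 28

Answer: 28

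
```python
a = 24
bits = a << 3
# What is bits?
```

Trace:
`a = 24` → a = 24
`bits = a << 3` → bits = 192
So bits = 192

Answer: 192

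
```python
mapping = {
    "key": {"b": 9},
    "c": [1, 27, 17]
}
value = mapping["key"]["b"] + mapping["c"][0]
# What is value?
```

Trace:
`mapping = { ...` → mapping = {'key': {'b': 9}, 'c': [1, 27, 17]}
`value = mapping["key"]["b"] + mapping["c"][0]` → value = 10
So value = 10

Answer: 10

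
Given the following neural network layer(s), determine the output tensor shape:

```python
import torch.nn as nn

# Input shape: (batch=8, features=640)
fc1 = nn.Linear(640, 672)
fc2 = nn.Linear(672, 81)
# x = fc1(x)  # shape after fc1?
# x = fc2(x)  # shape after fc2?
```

Input: (8, 640) -> after fc1: (8, 672) -> Output: (8, 81)

Answer: (8, 81)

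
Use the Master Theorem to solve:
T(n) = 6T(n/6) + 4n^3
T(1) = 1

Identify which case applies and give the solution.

a=6, b=6, f(n)=4n^3. log_6(6) = 1. Since c=3 > 1 and the regularity condition holds (6(n/6)^3 = (6/6^3)n^3 with 6/6^3 < 1), Case 3 applies: T(n) = Θ(f(n)) = O(n^3).

Answer: O(n^3) - Case 3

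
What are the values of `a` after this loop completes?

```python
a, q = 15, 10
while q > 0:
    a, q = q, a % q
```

GCD of 15 and 10
`a` takes the values: 15 → 10 → 5

Answer: 5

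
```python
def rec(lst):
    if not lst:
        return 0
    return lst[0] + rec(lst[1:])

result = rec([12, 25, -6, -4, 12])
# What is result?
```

12 + 25 + (-6) + (-4) + 12 + 0 = 39

Answer: 39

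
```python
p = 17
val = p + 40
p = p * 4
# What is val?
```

Trace:
`p = 17` → p = 17
`val = p + 40` → val = 57
`p = p * 4` → p = 68
So val = 57

Answer: 57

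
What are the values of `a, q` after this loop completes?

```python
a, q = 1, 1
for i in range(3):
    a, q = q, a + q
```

Fibonacci: after 3 iterations
`a, q` takes the values: (1, 1) → (1, 2) → (2, 3) → (3, 5)

Answer: 3, 5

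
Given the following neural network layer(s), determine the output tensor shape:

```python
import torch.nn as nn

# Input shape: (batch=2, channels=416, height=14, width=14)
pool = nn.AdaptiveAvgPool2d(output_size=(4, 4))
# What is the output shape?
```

Input: (2, 416, 14, 14) -> Output: (2, 416, 4, 4)

Answer: (2, 416, 4, 4)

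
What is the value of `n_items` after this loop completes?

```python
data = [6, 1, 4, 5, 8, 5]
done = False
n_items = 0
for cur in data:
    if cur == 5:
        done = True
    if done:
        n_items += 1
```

Count elements after first 5 in [6, 1, 4, 5, 8, 5]
`n_items` takes the values: 0 → 1 → 2 → 3

Answer: 3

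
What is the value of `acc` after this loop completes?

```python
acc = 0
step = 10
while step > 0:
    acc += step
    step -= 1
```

Sum 10 down to 1
`acc` takes the values: 0 → 10 → 19 → 27 → 34 → 40 → 45 → 49 → 52 → 54 → 55

Answer: 55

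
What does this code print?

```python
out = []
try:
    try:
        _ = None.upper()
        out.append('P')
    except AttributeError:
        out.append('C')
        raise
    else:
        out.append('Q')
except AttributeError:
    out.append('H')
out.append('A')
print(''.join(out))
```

Execution trace: 'C' (inner except AttributeError) → 'H' (outer except AttributeError) → 'A' (after the try/except). Output: CHA

Answer: CHA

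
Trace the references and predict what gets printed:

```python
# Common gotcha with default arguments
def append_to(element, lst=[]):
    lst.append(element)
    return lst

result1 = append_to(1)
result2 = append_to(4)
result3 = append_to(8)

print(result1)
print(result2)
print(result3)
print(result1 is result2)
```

Key concept: mutable default argument gotcha.
Step by step:
`result1 = append_to(1)` → result1 = [1]
`result2 = append_to(4)` → result1 = [1, 4] (same object as result2); result2 = [1, 4] (same object as result1)
`result3 = append_to(8)` → result1 = [1, 4, 8] (same object as result2, result3); result2 = [1, 4, 8] (same object as result1, result3); result3 = [1, 4, 8] (same object as result1, result2)
`print(result1)` → prints [1, 4, 8]
`print(result2)` → prints [1, 4, 8]
`print(result3)` → prints [1, 4, 8]
`print(result1 is result2)` → prints True

Answer:
[1, 4, 8]
[1, 4, 8]
[1, 4, 8]
True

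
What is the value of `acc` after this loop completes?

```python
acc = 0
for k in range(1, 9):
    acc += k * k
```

Sum of squares 1² to 8² = 204
`acc` takes the values: 0 → 1 → 5 → 14 → 30 → 55 → 91 → 140 → 204

Answer: 204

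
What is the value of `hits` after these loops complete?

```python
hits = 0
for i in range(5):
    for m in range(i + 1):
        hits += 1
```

Triangle: 1 + 2 + ... + 5
`hits` takes the values: 0 → 1 → 2 → 3 → 4 → 5 → 6 → 7 → 8 → 9 → 10 → 11 → 12 → 13 → 14 → 15

Answer: 15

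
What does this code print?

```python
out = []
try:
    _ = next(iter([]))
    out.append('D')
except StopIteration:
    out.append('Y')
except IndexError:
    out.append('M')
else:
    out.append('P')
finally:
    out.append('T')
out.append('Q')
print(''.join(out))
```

Execution trace: 'Y' (except StopIteration) → 'T' (finally) → 'Q' (after the try/except). Output: YTQ

Answer: YTQ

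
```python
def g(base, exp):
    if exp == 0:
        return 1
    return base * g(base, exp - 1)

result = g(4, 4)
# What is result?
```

g(4, 4) = 4 * 4 * 4 * 4 = 256

Answer: 256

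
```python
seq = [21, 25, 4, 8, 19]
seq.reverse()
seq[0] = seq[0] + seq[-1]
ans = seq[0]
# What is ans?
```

Trace:
`seq = [21, 25, 4, 8, 19]` → seq = [21, 25, 4, 8, 19]
`seq.reverse()` → seq = [19, 8, 4, 25, 21]
`seq[0] = seq[0] + seq[-1]` → seq = [40, 8, 4, 25, 21]
`ans = seq[0]` → ans = 40
So ans = 40

Answer: 40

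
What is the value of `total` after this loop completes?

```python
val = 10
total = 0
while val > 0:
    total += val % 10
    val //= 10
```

Sum digits of 10
`total` takes the values: 0 → 1

Answer: 1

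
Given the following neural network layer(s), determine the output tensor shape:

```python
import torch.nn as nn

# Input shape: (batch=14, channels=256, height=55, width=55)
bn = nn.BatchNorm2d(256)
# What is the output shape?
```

Input: (14, 256, 55, 55) -> Output: (14, 256, 55, 55)

Answer: (14, 256, 55, 55)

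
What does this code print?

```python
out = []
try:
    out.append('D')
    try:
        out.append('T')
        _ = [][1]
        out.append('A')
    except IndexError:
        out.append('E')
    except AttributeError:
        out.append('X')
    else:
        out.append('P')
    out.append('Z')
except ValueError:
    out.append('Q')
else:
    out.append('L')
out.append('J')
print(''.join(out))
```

Execution trace: 'D' (try body) → 'T' (inner try body) → 'E' (inner except IndexError) → 'Z' (try body, no exception) → 'L' (else) → 'J' (after the try/except). Output: DTEZLJ

Answer: DTEZLJ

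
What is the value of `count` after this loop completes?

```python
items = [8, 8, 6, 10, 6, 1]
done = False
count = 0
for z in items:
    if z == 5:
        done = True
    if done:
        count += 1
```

Count elements after first 5 in [8, 8, 6, 10, 6, 1]
`count` takes the values: 0

Answer: 0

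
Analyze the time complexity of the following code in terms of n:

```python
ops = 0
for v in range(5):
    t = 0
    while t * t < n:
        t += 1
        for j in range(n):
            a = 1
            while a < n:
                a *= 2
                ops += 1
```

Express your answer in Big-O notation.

Each loop level contributes: 1 × √n × n × log n. Multiplying the contributions gives O(n√n log n).

Answer: O(n√n log n)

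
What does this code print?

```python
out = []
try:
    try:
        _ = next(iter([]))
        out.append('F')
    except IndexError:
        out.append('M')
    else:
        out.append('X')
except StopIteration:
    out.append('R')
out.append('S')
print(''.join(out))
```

Execution trace: 'R' (outer except StopIteration) → 'S' (after the try/except). Output: RS

Answer: RS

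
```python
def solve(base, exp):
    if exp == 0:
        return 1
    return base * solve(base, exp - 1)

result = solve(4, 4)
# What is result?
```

solve(4, 4) = 4 * 4 * 4 * 4 = 256

Answer: 256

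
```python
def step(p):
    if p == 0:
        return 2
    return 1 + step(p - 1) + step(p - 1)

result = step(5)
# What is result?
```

step(p) = 1 + 2·step(p-1), step(0)=2. Closed form: (2+1)·2^5 - 1 = 95.

Answer: 95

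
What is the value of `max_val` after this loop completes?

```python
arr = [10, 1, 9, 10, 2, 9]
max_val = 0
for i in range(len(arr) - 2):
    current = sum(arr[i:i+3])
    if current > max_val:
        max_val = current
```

Max sum of 3-element window in [10, 1, 9, 10, 2, 9]
`max_val` takes the values: 0 → 20 → 21

Answer: 21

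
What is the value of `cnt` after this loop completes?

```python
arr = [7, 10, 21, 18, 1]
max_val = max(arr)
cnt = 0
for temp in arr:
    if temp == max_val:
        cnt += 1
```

Count of max value 21 in [7, 10, 21, 18, 1]
`cnt` takes the values: 0 → 1

Answer: 1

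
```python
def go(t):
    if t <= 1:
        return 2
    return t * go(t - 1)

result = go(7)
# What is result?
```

go(7) = 7 * 6 * 5 * 4 * 3 * 2 * 2 = 10080

Answer: 10080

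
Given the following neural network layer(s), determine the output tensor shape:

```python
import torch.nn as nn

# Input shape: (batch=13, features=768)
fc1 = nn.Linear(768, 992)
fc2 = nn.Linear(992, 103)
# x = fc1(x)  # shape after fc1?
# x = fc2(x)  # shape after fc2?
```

Input: (13, 768) -> after fc1: (13, 992) -> Output: (13, 103)

Answer: (13, 103)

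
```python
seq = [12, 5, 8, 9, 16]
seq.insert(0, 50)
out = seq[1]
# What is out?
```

Trace:
`seq = [12, 5, 8, 9, 16]` → seq = [12, 5, 8, 9, 16]
`seq.insert(0, 50)` → seq = [50, 12, 5, 8, 9, 16]
`out = seq[1]` → out = 12
So out = 12

Answer: 12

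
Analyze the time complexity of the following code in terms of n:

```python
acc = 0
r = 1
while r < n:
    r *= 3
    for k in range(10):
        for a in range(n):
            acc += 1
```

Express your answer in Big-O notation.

Each loop level contributes: log n × 1 × n. Multiplying the contributions gives O(n log n).

Answer: O(n log n)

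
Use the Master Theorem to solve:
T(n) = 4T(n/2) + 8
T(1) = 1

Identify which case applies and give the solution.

a=4, b=2, f(n)=8. log_2(4) = 2. Since c=0 < 2, Case 1 applies: T(n) = Θ(n^log_b(a)) = O(n^2).

Answer: O(n^2) - Case 1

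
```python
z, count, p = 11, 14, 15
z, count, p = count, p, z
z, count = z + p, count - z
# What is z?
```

Trace:
`z, count, p = 11, 14, 15` → z = 11; count = 14; p = 15
`z, count, p = count, p, z` → z = 14; count = 15; p = 11
`z, count = z + p, count - z` → z = 25; count = 1
So z = 25

Answer: 25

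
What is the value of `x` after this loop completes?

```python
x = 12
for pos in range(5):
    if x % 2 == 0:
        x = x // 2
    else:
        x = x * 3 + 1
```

Collatz-style transformation from 12
`x` takes the values: 12 → 6 → 3 → 10 → 5 → 16

Answer: 16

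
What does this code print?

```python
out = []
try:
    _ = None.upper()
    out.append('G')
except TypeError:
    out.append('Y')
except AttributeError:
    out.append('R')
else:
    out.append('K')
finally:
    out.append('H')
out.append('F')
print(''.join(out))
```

Execution trace: 'R' (except AttributeError) → 'H' (finally) → 'F' (after the try/except). Output: RHF

Answer: RHF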